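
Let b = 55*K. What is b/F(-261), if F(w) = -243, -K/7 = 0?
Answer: 0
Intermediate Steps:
K = 0 (K = -7*0 = 0)
b = 0 (b = 55*0 = 0)
b/F(-261) = 0/(-243) = 0*(-1/243) = 0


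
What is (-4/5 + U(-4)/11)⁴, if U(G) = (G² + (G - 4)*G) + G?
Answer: 65536/625 ≈ 104.86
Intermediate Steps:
U(G) = G + G² + G*(-4 + G) (U(G) = (G² + (-4 + G)*G) + G = (G² + G*(-4 + G)) + G = G + G² + G*(-4 + G))
(-4/5 + U(-4)/11)⁴ = (-4/5 - 4*(-3 + 2*(-4))/11)⁴ = (-4*⅕ - 4*(-3 - 8)*(1/11))⁴ = (-⅘ - 4*(-11)*(1/11))⁴ = (-⅘ + 44*(1/11))⁴ = (-⅘ + 4)⁴ = (16/5)⁴ = 65536/625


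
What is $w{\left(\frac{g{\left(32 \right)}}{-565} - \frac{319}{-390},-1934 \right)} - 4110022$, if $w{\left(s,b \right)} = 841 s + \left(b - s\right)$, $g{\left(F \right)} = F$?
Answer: $- \frac{6039523936}{1469} \approx -4.1113 \cdot 10^{6}$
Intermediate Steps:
$w{\left(s,b \right)} = b + 840 s$
$w{\left(\frac{g{\left(32 \right)}}{-565} - \frac{319}{-390},-1934 \right)} - 4110022 = \left(-1934 + 840 \left(\frac{32}{-565} - \frac{319}{-390}\right)\right) - 4110022 = \left(-1934 + 840 \left(32 \left(- \frac{1}{565}\right) - - \frac{319}{390}\right)\right) - 4110022 = \left(-1934 + 840 \left(- \frac{32}{565} + \frac{319}{390}\right)\right) - 4110022 = \left(-1934 + 840 \cdot \frac{33551}{44070}\right) - 4110022 = \left(-1934 + \frac{939428}{1469}\right) - 4110022 = - \frac{1901618}{1469} - 4110022 = - \frac{6039523936}{1469}$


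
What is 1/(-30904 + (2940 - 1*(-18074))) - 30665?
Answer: -303276851/9890 ≈ -30665.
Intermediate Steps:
1/(-30904 + (2940 - 1*(-18074))) - 30665 = 1/(-30904 + (2940 + 18074)) - 30665 = 1/(-30904 + 21014) - 30665 = 1/(-9890) - 30665 = -1/9890 - 30665 = -303276851/9890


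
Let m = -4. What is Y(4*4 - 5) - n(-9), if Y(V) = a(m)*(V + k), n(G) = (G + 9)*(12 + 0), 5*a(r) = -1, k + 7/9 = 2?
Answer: -22/9 ≈ -2.4444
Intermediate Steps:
k = 11/9 (k = -7/9 + 2 = 11/9 ≈ 1.2222)
a(r) = -⅕ (a(r) = (⅕)*(-1) = -⅕)
n(G) = 108 + 12*G (n(G) = (9 + G)*12 = 108 + 12*G)
Y(V) = -11/45 - V/5 (Y(V) = -(V + 11/9)/5 = -(11/9 + V)/5 = -11/45 - V/5)
Y(4*4 - 5) - n(-9) = (-11/45 - (4*4 - 5)/5) - (108 + 12*(-9)) = (-11/45 - (16 - 5)/5) - (108 - 108) = (-11/45 - ⅕*11) - 1*0 = (-11/45 - 11/5) + 0 = -22/9 + 0 = -22/9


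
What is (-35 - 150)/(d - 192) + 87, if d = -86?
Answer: 24371/278 ≈ 87.666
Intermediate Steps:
(-35 - 150)/(d - 192) + 87 = (-35 - 150)/(-86 - 192) + 87 = -185/(-278) + 87 = -185*(-1/278) + 87 = 185/278 + 87 = 24371/278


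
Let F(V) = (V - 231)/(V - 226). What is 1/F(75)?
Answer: 151/156 ≈ 0.96795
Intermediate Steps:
F(V) = (-231 + V)/(-226 + V)
1/F(75) = 1/((-231 + 75)/(-226 + 75)) = 1/(-156/(-151)) = 1/(-1/151*(-156)) = 1/(156/151) = 151/156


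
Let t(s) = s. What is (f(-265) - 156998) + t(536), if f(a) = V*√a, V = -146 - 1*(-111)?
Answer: -156462 - 35*I*√265 ≈ -1.5646e+5 - 569.76*I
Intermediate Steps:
V = -35 (V = -146 + 111 = -35)
f(a) = -35*√a
(f(-265) - 156998) + t(536) = (-35*I*√265 - 156998) + 536 = (-156998 - 35*I*√265) + 536 = -156462 - 35*I*√265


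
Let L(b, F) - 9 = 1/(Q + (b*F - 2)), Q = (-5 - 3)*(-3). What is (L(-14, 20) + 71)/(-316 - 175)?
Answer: -20639/126678 ≈ -0.16292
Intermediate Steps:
Q = 24 (Q = -8*(-3) = 24)
L(b, F) = 9 + 1/(22 + F*b) (L(b, F) = 9 + 1/(24 + (b*F - 2)) = 9 + 1/(24 + (F*b - 2)) = 9 + 1/(24 + (-2 + F*b)) = 9 + 1/(22 + F*b))
(L(-14, 20) + 71)/(-316 - 175) = ((199 + 9*20*(-14))/(22 + 20*(-14)) + 71)/(-316 - 175) = ((199 - 2520)/(22 - 280) + 71)/(-491) = (-2321/(-258) + 71)*(-1/491) = (-1/258*(-2321) + 71)*(-1/491) = (2321/258 + 71)*(-1/491) = (20639/258)*(-1/491) = -20639/126678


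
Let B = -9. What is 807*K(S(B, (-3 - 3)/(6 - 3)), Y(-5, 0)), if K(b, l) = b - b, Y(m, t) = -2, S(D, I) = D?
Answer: 0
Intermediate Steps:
K(b, l) = 0
807*K(S(B, (-3 - 3)/(6 - 3)), Y(-5, 0)) = 807*0 = 0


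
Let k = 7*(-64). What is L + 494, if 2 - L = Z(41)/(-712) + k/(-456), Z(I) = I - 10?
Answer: 20091559/40584 ≈ 495.06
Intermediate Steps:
k = -448
Z(I) = -10 + I
L = 43063/40584 (L = 2 - ((-10 + 41)/(-712) - 448/(-456)) = 2 - (31*(-1/712) - 448*(-1/456)) = 2 - (-31/712 + 56/57) = 2 - 1*38105/40584 = 2 - 38105/40584 = 43063/40584 ≈ 1.0611)
L + 494 = 43063/40584 + 494 = 20091559/40584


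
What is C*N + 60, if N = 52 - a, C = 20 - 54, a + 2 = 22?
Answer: -1028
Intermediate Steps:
a = 20 (a = -2 + 22 = 20)
C = -34
N = 32 (N = 52 - 1*20 = 52 - 20 = 32)
C*N + 60 = -34*32 + 60 = -1088 + 60 = -1028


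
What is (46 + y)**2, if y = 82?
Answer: 16384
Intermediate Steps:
(46 + y)**2 = (46 + 82)**2 = 128**2 = 16384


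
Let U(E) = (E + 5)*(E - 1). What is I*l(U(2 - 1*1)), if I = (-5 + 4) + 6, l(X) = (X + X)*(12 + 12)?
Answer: 0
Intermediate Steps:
U(E) = (-1 + E)*(5 + E) (U(E) = (5 + E)*(-1 + E) = (-1 + E)*(5 + E))
l(X) = 48*X (l(X) = (2*X)*24 = 48*X)
I = 5 (I = -1 + 6 = 5)
I*l(U(2 - 1*1)) = 5*(48*(-5 + (2 - 1*1)² + 4*(2 - 1*1))) = 5*(48*(-5 + (2 - 1)² + 4*(2 - 1))) = 5*(48*(-5 + 1² + 4*1)) = 5*(48*(-5 + 1 + 4)) = 5*(48*0) = 5*0 = 0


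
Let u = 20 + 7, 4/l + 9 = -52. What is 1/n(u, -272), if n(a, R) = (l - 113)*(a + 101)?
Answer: -61/882816 ≈ -6.9097e-5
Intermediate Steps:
l = -4/61 (l = 4/(-9 - 52) = 4/(-61) = 4*(-1/61) = -4/61 ≈ -0.065574)
u = 27
n(a, R) = -696597/61 - 6897*a/61 (n(a, R) = (-4/61 - 113)*(a + 101) = -6897*(101 + a)/61 = -696597/61 - 6897*a/61)
1/n(u, -272) = 1/(-696597/61 - 6897/61*27) = 1/(-696597/61 - 186219/61) = 1/(-882816/61) = -61/882816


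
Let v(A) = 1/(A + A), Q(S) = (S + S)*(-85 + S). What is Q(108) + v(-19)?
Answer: 188783/38 ≈ 4968.0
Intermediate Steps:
Q(S) = 2*S*(-85 + S) (Q(S) = (2*S)*(-85 + S) = 2*S*(-85 + S))
v(A) = 1/(2*A)
Q(108) + v(-19) = 2*108*(-85 + 108) + (½)/(-19) = 2*108*23 + (½)*(-1/19) = 4968 - 1/38 = 188783/38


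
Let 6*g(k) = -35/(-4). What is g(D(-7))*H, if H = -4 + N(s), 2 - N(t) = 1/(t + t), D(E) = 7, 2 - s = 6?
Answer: -175/64 ≈ -2.7344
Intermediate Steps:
s = -4 (s = 2 - 1*6 = 2 - 6 = -4)
g(k) = 35/24 (g(k) = (-35/(-4))/6 = (-35*(-1/4))/6 = (1/6)*(35/4) = 35/24)
N(t) = 2 - 1/(2*t) (N(t) = 2 - 1/(t + t) = 2 - 1/(2*t))
H = -15/8 (H = -4 + (2 - 1/2/(-4)) = -4 + (2 - 1/2*(-1/4)) = -4 + (2 + 1/8) = -4 + 17/8 = -15/8 ≈ -1.8750)
g(D(-7))*H = (35/24)*(-15/8) = -175/64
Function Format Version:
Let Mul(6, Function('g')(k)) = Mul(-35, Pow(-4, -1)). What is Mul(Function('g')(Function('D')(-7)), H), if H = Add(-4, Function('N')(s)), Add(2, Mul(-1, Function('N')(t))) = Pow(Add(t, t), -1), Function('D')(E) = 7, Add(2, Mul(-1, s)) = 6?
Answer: Rational(-175, 64) ≈ -2.7344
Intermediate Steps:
s = -4 (s = Add(2, Mul(-1, 6)) = Add(2, -6) = -4)
Function('g')(k) = Rational(35, 24) (Function('g')(k) = Mul(Rational(1, 6), Mul(-35, Pow(-4, -1))) = Mul(Rational(1, 6), Mul(-35, Rational(-1, 4))) = Mul(Rational(1, 6), Rational(35, 4)) = Rational(35, 24))
Function('N')(t) = Add(2, Mul(Rational(-1, 2), Pow(t, -1))) (Function('N')(t) = Add(2, Mul(-1, Pow(Add(t, t), -1))) = Add(2, Mul(-1, Pow(Mul(2, t), -1))) = Add(2, Mul(-1, Mul(Rational(1, 2), Pow(t, -1)))) = Add(2, Mul(Rational(-1, 2), Pow(t, -1))))
H = Rational(-15, 8) (H = Add(-4, Add(2, Mul(Rational(-1, 2), Pow(-4, -1)))) = Add(-4, Add(2, Mul(Rational(-1, 2), Rational(-1, 4)))) = Add(-4, Add(2, Rational(1, 8))) = Add(-4, Rational(17, 8)) = Rational(-15, 8) ≈ -1.8750)
Mul(Function('g')(Function('D')(-7)), H) = Mul(Rational(35, 24), Rational(-15, 8)) = Rational(-175, 64)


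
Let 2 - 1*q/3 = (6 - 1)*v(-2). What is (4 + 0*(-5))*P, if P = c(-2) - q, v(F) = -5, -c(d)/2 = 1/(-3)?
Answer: -964/3 ≈ -321.33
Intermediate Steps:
c(d) = 2/3 (c(d) = -2/(-3) = -2*(-1/3) = 2/3)
q = 81 (q = 6 - 3*(6 - 1)*(-5) = 6 - 15*(-5) = 6 - 3*(-25) = 6 + 75 = 81)
P = -241/3 (P = 2/3 - 1*81 = 2/3 - 81 = -241/3 ≈ -80.333)
(4 + 0*(-5))*P = (4 + 0*(-5))*(-241/3) = (4 + 0)*(-241/3) = 4*(-241/3) = -964/3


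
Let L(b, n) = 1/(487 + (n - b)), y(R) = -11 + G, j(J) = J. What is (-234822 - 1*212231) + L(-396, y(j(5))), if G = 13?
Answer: -395641904/885 ≈ -4.4705e+5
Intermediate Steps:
y(R) = 2 (y(R) = -11 + 13 = 2)
L(b, n) = 1/(487 + n - b)
(-234822 - 1*212231) + L(-396, y(j(5))) = (-234822 - 1*212231) + 1/(487 + 2 - 1*(-396)) = (-234822 - 212231) + 1/(487 + 2 + 396) = -447053 + 1/885 = -395641904/885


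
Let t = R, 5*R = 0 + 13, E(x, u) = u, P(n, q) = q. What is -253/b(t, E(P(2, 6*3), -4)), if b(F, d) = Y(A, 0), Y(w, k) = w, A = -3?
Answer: 253/3 ≈ 84.333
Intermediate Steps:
R = 13/5 (R = (0 + 13)/5 = (⅕)*13 = 13/5 ≈ 2.6000)
t = 13/5 ≈ 2.6000
b(F, d) = -3
-253/b(t, E(P(2, 6*3), -4)) = -253/(-3) = -253*(-⅓) = 253/3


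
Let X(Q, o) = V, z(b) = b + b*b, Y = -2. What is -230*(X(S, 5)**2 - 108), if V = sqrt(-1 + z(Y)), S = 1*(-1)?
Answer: 24610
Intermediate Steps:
z(b) = b + b**2
S = -1
V = 1 (V = sqrt(-1 - 2*(1 - 2)) = sqrt(-1 - 2*(-1)) = sqrt(-1 + 2) = sqrt(1) = 1)
X(Q, o) = 1
-230*(X(S, 5)**2 - 108) = -230*(1**2 - 108) = -230*(1 - 108) = -230*(-107) = 24610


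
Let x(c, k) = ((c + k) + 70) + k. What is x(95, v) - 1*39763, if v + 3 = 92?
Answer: -39420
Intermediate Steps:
v = 89 (v = -3 + 92 = 89)
x(c, k) = 70 + c + 2*k (x(c, k) = (70 + c + k) + k = 70 + c + 2*k)
x(95, v) - 1*39763 = (70 + 95 + 2*89) - 1*39763 = (70 + 95 + 178) - 39763 = 343 - 39763 = -39420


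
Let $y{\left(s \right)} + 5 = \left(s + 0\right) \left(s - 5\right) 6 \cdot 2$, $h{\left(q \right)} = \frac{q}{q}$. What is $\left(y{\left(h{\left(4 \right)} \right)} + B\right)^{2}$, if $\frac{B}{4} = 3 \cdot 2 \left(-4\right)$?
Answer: $22201$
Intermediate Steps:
$h{\left(q \right)} = 1$
$B = -96$ ($B = 4 \cdot 3 \cdot 2 \left(-4\right) = 4 \cdot 6 \left(-4\right) = 4 \left(-24\right) = -96$)
$y{\left(s \right)} = -5 + 12 s \left(-5 + s\right)$ ($y{\left(s \right)} = -5 + \left(s + 0\right) \left(s - 5\right) 6 \cdot 2 = -5 + s \left(-5 + s\right) 6 \cdot 2 = -5 + 6 s \left(-5 + s\right) 2 = -5 + 12 s \left(-5 + s\right)$)
$\left(y{\left(h{\left(4 \right)} \right)} + B\right)^{2} = \left(\left(-5 - 60 + 12 \cdot 1^{2}\right) - 96\right)^{2} = \left(\left(-5 - 60 + 12 \cdot 1\right) - 96\right)^{2} = \left(\left(-5 - 60 + 12\right) - 96\right)^{2} = \left(-53 - 96\right)^{2} = \left(-149\right)^{2} = 22201$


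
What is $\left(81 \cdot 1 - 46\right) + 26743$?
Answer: $26778$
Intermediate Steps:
$\left(81 \cdot 1 - 46\right) + 26743 = \left(81 - 46\right) + 26743 = 35 + 26743 = 26778$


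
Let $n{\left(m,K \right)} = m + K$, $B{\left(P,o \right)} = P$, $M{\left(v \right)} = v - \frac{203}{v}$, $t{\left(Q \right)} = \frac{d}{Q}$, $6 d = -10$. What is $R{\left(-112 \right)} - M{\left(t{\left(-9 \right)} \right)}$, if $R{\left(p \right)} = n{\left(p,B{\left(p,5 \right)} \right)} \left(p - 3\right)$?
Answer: $\frac{3625562}{135} \approx 26856.0$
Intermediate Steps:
$d = - \frac{5}{3}$ ($d = \frac{1}{6} \left(-10\right) = - \frac{5}{3} \approx -1.6667$)
$t{\left(Q \right)} = - \frac{5}{3 Q}$
$n{\left(m,K \right)} = K + m$
$R{\left(p \right)} = 2 p \left(-3 + p\right)$ ($R{\left(p \right)} = \left(p + p\right) \left(p - 3\right) = 2 p \left(-3 + p\right)$)
$R{\left(-112 \right)} - M{\left(t{\left(-9 \right)} \right)} = 2 \left(-112\right) \left(-3 - 112\right) - \left(- \frac{5}{3 \left(-9\right)} - \frac{203}{\left(- \frac{5}{3}\right) \frac{1}{-9}}\right) = 2 \left(-112\right) \left(-115\right) - \left(\left(- \frac{5}{3}\right) \left(- \frac{1}{9}\right) - \frac{203}{\left(- \frac{5}{3}\right) \left(- \frac{1}{9}\right)}\right) = 25760 - \left(\frac{5}{27} - \frac{203}{\frac{5}{27}}\right) = 25760 - \left(\frac{5}{27} - \frac{5481}{5}\right) = 25760 - - \frac{147962}{135} = 25760 + \frac{147962}{135} = \frac{3625562}{135}$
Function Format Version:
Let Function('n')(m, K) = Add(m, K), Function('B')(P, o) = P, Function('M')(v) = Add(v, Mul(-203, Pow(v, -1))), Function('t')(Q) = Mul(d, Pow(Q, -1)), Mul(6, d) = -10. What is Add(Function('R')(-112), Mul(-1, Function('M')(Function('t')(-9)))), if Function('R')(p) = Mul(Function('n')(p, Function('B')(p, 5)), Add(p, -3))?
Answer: Rational(3625562, 135) ≈ 26856.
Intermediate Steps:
d = Rational(-5, 3) (d = Mul(Rational(1, 6), -10) = Rational(-5, 3) ≈ -1.6667)
Function('t')(Q) = Mul(Rational(-5, 3), Pow(Q, -1))
Function('n')(m, K) = Add(K, m)
Function('R')(p) = Mul(2, p, Add(-3, p)) (Function('R')(p) = Mul(Add(p, p), Add(p, -3)) = Mul(Mul(2, p), Add(-3, p)) = Mul(2, p, Add(-3, p)))
Add(Function('R')(-112), Mul(-1, Function('M')(Function('t')(-9)))) = Add(Mul(2, -112, Add(-3, -112)), Mul(-1, Add(Mul(Rational(-5, 3), Pow(-9, -1)), Mul(-203, Pow(Mul(Rational(-5, 3), Pow(-9, -1)), -1))))) = Add(Mul(2, -112, -115), Mul(-1, Add(Mul(Rational(-5, 3), Rational(-1, 9)), Mul(-203, Pow(Mul(Rational(-5, 3), Rational(-1, 9)), -1))))) = Add(25760, Mul(-1, Add(Rational(5, 27), Mul(-203, Pow(Rational(5, 27), -1))))) = Add(25760, Mul(-1, Add(Rational(5, 27), Mul(-203, Rational(27, 5))))) = Add(25760, Mul(-1, Add(Rational(5, 27), Rational(-5481, 5)))) = Add(25760, Mul(-1, Rational(-147962, 135))) = Add(25760, Rational(147962, 135)) = Rational(3625562, 135)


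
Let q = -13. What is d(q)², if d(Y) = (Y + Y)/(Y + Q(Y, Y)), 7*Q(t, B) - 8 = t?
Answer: 8281/2304 ≈ 3.5942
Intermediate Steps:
Q(t, B) = 8/7 + t/7
d(Y) = 2*Y/(8/7 + 8*Y/7) (d(Y) = (Y + Y)/(Y + (8/7 + Y/7)) = (2*Y)/(8/7 + 8*Y/7) = 2*Y/(8/7 + 8*Y/7))
d(q)² = ((7/4)*(-13)/(1 - 13))² = ((7/4)*(-13)/(-12))² = ((7/4)*(-13)*(-1/12))² = (91/48)² = 8281/2304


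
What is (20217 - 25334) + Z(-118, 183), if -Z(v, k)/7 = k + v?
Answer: -5572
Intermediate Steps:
Z(v, k) = -7*k - 7*v (Z(v, k) = -7*(k + v) = -7*k - 7*v)
(20217 - 25334) + Z(-118, 183) = (20217 - 25334) + (-7*183 - 7*(-118)) = -5117 + (-1281 + 826) = -5117 - 455 = -5572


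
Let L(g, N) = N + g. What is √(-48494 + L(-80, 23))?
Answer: I*√48551 ≈ 220.34*I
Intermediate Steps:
√(-48494 + L(-80, 23)) = √(-48494 + (23 - 80)) = √(-48494 - 57) = √(-48551) = I*√48551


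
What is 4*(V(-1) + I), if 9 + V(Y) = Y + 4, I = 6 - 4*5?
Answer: -80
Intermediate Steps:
I = -14 (I = 6 - 20 = -14)
V(Y) = -5 + Y (V(Y) = -9 + (Y + 4) = -9 + (4 + Y) = -5 + Y)
4*(V(-1) + I) = 4*((-5 - 1) - 14) = 4*(-6 - 14) = 4*(-20) = -80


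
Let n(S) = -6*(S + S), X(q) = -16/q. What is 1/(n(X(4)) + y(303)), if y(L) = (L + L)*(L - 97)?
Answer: 1/124884 ≈ 8.0074e-6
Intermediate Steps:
n(S) = -12*S
y(L) = 2*L*(-97 + L) (y(L) = (2*L)*(-97 + L) = 2*L*(-97 + L))
1/(n(X(4)) + y(303)) = 1/(-(-192)/4 + 2*303*(-97 + 303)) = 1/(-(-192)/4 + 2*303*206) = 1/(-12*(-4) + 124836) = 1/(48 + 124836) = 1/124884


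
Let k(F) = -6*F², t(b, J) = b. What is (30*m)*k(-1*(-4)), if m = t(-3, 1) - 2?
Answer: 14400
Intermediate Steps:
m = -5 (m = -3 - 2 = -5)
(30*m)*k(-1*(-4)) = (30*(-5))*(-6*(-1*(-4))²) = -(-900)*4² = -(-900)*16 = -150*(-96) = 14400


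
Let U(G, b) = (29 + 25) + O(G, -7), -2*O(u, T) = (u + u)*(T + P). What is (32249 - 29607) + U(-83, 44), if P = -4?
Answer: 1783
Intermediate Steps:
O(u, T) = -u*(-4 + T) (O(u, T) = -(u + u)*(T - 4)/2 = -2*u*(-4 + T)/2 = -u*(-4 + T))
U(G, b) = 54 + 11*G (U(G, b) = (29 + 25) + G*(4 - 1*(-7)) = 54 + G*(4 + 7) = 54 + G*11 = 54 + 11*G)
(32249 - 29607) + U(-83, 44) = (32249 - 29607) + (54 + 11*(-83)) = 2642 + (54 - 913) = 2642 - 859 = 1783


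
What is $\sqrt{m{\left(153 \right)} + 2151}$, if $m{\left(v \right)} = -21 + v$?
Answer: $\sqrt{2283} \approx 47.781$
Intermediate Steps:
$\sqrt{m{\left(153 \right)} + 2151} = \sqrt{\left(-21 + 153\right) + 2151} = \sqrt{132 + 2151} = \sqrt{2283}$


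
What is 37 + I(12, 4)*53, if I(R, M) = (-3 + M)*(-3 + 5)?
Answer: 143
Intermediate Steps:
I(R, M) = -6 + 2*M (I(R, M) = (-3 + M)*2 = -6 + 2*M)
37 + I(12, 4)*53 = 37 + (-6 + 2*4)*53 = 37 + (-6 + 8)*53 = 37 + 2*53 = 37 + 106 = 143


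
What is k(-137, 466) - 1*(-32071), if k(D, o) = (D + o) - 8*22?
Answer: 32224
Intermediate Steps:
k(D, o) = -176 + D + o (k(D, o) = (D + o) - 176 = -176 + D + o)
k(-137, 466) - 1*(-32071) = (-176 - 137 + 466) - 1*(-32071) = 153 + 32071 = 32224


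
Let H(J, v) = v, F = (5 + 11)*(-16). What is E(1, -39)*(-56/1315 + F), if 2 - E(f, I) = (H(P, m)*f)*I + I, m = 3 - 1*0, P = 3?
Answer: -53197968/1315 ≈ -40455.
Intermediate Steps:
F = -256 (F = 16*(-16) = -256)
m = 3 (m = 3 + 0 = 3)
E(f, I) = 2 - I - 3*I*f (E(f, I) = 2 - ((3*f)*I + I) = 2 - (3*I*f + I) = 2 - (I + 3*I*f) = 2 + (-I - 3*I*f) = 2 - I - 3*I*f)
E(1, -39)*(-56/1315 + F) = (2 - 1*(-39) - 3*(-39)*1)*(-56/1315 - 256) = (2 + 39 + 117)*(-56*1/1315 - 256) = 158*(-56/1315 - 256) = 158*(-336696/1315) = -53197968/1315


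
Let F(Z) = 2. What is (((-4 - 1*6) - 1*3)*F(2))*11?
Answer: -286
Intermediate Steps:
(((-4 - 1*6) - 1*3)*F(2))*11 = (((-4 - 1*6) - 1*3)*2)*11 = (((-4 - 6) - 3)*2)*11 = ((-10 - 3)*2)*11 = -13*2*11 = -26*11 = -286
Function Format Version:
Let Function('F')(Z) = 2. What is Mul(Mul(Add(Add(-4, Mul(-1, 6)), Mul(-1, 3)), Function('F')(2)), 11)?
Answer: -286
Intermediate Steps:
Mul(Mul(Add(Add(-4, Mul(-1, 6)), Mul(-1, 3)), Function('F')(2)), 11) = Mul(Mul(Add(Add(-4, Mul(-1, 6)), Mul(-1, 3)), 2), 11) = Mul(Mul(Add(Add(-4, -6), -3), 2), 11) = Mul(Mul(Add(-10, -3), 2), 11) = Mul(Mul(-13, 2), 11) = Mul(-26, 11) = -286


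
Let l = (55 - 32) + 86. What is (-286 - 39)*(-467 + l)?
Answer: 116350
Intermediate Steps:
l = 109 (l = 23 + 86 = 109)
(-286 - 39)*(-467 + l) = (-286 - 39)*(-467 + 109) = -325*(-358) = 116350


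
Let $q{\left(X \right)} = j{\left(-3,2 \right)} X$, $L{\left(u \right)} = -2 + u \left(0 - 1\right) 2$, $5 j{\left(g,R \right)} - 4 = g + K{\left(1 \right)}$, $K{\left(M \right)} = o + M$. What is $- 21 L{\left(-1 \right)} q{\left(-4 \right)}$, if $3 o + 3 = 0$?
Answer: $0$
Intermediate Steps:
$o = -1$ ($o = -1 + \frac{1}{3} \cdot 0 = -1 + 0 = -1$)
$K{\left(M \right)} = -1 + M$
$j{\left(g,R \right)} = \frac{4}{5} + \frac{g}{5}$ ($j{\left(g,R \right)} = \frac{4}{5} + \frac{g + \left(-1 + 1\right)}{5} = \frac{4}{5} + \frac{g + 0}{5} = \frac{4}{5} + \frac{g}{5}$)
$L{\left(u \right)} = -2 - 2 u$ ($L{\left(u \right)} = -2 + u \left(\left(-1\right) 2\right) = -2 + u \left(-2\right) = -2 - 2 u$)
$q{\left(X \right)} = \frac{X}{5}$ ($q{\left(X \right)} = \left(\frac{4}{5} + \frac{1}{5} \left(-3\right)\right) X = \left(\frac{4}{5} - \frac{3}{5}\right) X = \frac{X}{5}$)
$- 21 L{\left(-1 \right)} q{\left(-4 \right)} = - 21 \left(-2 - -2\right) \frac{1}{5} \left(-4\right) = - 21 \left(-2 + 2\right) \left(- \frac{4}{5}\right) = \left(-21\right) 0 \left(- \frac{4}{5}\right) = 0 \left(- \frac{4}{5}\right) = 0$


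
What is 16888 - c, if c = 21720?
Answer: -4832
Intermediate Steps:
16888 - c = 16888 - 1*21720 = 16888 - 21720 = -4832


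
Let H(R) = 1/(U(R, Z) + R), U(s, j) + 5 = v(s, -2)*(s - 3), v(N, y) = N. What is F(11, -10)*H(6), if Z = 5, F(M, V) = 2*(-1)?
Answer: -2/19 ≈ -0.10526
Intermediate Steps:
F(M, V) = -2
U(s, j) = -5 + s*(-3 + s) (U(s, j) = -5 + s*(s - 3) = -5 + s*(-3 + s))
H(R) = 1/(-5 + R² - 2*R) (H(R) = 1/((-5 + R² - 3*R) + R) = 1/(-5 + R² - 2*R))
F(11, -10)*H(6) = -2/(-5 + 6² - 2*6) = -2/(-5 + 36 - 12) = -2/19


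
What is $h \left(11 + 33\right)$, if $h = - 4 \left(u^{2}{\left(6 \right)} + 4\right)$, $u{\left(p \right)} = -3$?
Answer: $-2288$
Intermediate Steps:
$h = -52$ ($h = - 4 \left(\left(-3\right)^{2} + 4\right) = - 4 \left(9 + 4\right) = \left(-4\right) 13 = -52$)
$h \left(11 + 33\right) = - 52 \left(11 + 33\right) = \left(-52\right) 44 = -2288$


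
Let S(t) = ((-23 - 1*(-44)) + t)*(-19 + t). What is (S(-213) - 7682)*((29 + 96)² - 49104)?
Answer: -1234102898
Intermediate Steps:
S(t) = (-19 + t)*(21 + t) (S(t) = ((-23 + 44) + t)*(-19 + t) = (21 + t)*(-19 + t) = (-19 + t)*(21 + t))
(S(-213) - 7682)*((29 + 96)² - 49104) = ((-399 + (-213)² + 2*(-213)) - 7682)*((29 + 96)² - 49104) = ((-399 + 45369 - 426) - 7682)*(125² - 49104) = (44544 - 7682)*(15625 - 49104) = 36862*(-33479) = -1234102898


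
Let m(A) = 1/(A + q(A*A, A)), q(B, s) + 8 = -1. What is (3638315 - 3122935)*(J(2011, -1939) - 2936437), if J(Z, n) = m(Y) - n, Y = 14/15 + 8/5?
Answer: -146701020916980/97 ≈ -1.5124e+12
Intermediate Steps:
q(B, s) = -9 (q(B, s) = -8 - 1 = -9)
Y = 38/15 (Y = 14*(1/15) + 8*(⅕) = 14/15 + 8/5 = 38/15 ≈ 2.5333)
m(A) = 1/(-9 + A) (m(A) = 1/(A - 9) = 1/(-9 + A))
J(Z, n) = -15/97 - n (J(Z, n) = 1/(-9 + 38/15) - n = 1/(-97/15) - n = -15/97 - n)
(3638315 - 3122935)*(J(2011, -1939) - 2936437) = (3638315 - 3122935)*((-15/97 - 1*(-1939)) - 2936437) = 515380*((-15/97 + 1939) - 2936437) = 515380*(188068/97 - 2936437) = 515380*(-284646321/97) = -146701020916980/97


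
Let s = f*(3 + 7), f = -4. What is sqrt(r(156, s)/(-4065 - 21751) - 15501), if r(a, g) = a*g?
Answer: 3*I*sqrt(17935288441)/3227 ≈ 124.5*I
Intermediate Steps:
s = -40 (s = -4*(3 + 7) = -4*10 = -40)
sqrt(r(156, s)/(-4065 - 21751) - 15501) = sqrt((156*(-40))/(-4065 - 21751) - 15501) = sqrt(-6240/(-25816) - 15501) = sqrt(-6240*(-1/25816) - 15501) = sqrt(780/3227 - 15501) = sqrt(-50020947/3227) = 3*I*sqrt(17935288441)/3227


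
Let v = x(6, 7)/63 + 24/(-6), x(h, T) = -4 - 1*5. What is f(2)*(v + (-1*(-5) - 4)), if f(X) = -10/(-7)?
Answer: -220/49 ≈ -4.4898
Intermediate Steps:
f(X) = 10/7 (f(X) = -10*(-⅐) = 10/7)
x(h, T) = -9 (x(h, T) = -4 - 5 = -9)
v = -29/7 (v = -9/63 + 24/(-6) = -9*1/63 + 24*(-⅙) = -⅐ - 4 = -29/7 ≈ -4.1429)
f(2)*(v + (-1*(-5) - 4)) = 10*(-29/7 + (-1*(-5) - 4))/7 = 10*(-29/7 + (5 - 4))/7 = 10*(-29/7 + 1)/7 = (10/7)*(-22/7) = -220/49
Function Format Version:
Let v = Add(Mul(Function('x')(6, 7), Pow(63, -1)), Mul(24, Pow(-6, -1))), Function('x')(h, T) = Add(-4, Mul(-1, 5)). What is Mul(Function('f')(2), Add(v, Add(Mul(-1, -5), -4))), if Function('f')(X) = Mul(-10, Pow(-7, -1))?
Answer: Rational(-220, 49) ≈ -4.4898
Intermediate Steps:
Function('f')(X) = Rational(10, 7) (Function('f')(X) = Mul(-10, Rational(-1, 7)) = Rational(10, 7))
Function('x')(h, T) = -9 (Function('x')(h, T) = Add(-4, -5) = -9)
v = Rational(-29, 7) (v = Add(Mul(-9, Pow(63, -1)), Mul(24, Pow(-6, -1))) = Add(Mul(-9, Rational(1, 63)), Mul(24, Rational(-1, 6))) = Add(Rational(-1, 7), -4) = Rational(-29, 7) ≈ -4.1429)
Mul(Function('f')(2), Add(v, Add(Mul(-1, -5), -4))) = Mul(Rational(10, 7), Add(Rational(-29, 7), Add(Mul(-1, -5), -4))) = Mul(Rational(10, 7), Add(Rational(-29, 7), Add(5, -4))) = Mul(Rational(10, 7), Add(Rational(-29, 7), 1)) = Mul(Rational(10, 7), Rational(-22, 7)) = Rational(-220, 49)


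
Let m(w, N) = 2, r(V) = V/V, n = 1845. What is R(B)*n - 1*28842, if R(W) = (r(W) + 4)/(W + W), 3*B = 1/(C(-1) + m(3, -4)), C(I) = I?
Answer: -30009/2 ≈ -15005.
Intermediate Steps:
r(V) = 1
B = ⅓ (B = 1/(3*(-1 + 2)) = (⅓)/1 = (⅓)*1 = ⅓ ≈ 0.33333)
R(W) = 5/(2*W) (R(W) = (1 + 4)/(W + W) = 5/((2*W)) = 5*(1/(2*W)) = 5/(2*W))
R(B)*n - 1*28842 = (5/(2*(⅓)))*1845 - 1*28842 = ((5/2)*3)*1845 - 28842 = (15/2)*1845 - 28842 = 27675/2 - 28842 = -30009/2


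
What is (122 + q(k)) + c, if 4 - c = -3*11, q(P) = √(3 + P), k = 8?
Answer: 159 + √11 ≈ 162.32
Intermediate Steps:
c = 37 (c = 4 - (-3)*11 = 4 - 1*(-33) = 4 + 33 = 37)
(122 + q(k)) + c = (122 + √(3 + 8)) + 37 = (122 + √11) + 37 = 159 + √11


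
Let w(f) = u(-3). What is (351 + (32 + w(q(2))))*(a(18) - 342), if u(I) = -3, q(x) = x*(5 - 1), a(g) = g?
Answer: -123120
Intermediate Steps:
q(x) = 4*x (q(x) = x*4 = 4*x)
w(f) = -3
(351 + (32 + w(q(2))))*(a(18) - 342) = (351 + (32 - 3))*(18 - 342) = (351 + 29)*(-324) = 380*(-324) = -123120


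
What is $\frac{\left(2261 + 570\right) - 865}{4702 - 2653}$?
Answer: $\frac{1966}{2049} \approx 0.95949$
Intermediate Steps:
$\frac{\left(2261 + 570\right) - 865}{4702 - 2653} = \frac{2831 - 865}{2049} = 1966 \cdot \frac{1}{2049} = \frac{1966}{2049}$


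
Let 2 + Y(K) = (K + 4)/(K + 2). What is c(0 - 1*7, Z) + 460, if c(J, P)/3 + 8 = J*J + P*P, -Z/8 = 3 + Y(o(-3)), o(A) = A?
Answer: 583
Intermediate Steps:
Y(K) = -2 + (4 + K)/(2 + K) (Y(K) = -2 + (K + 4)/(K + 2) = -2 + (4 + K)/(2 + K))
Z = 0 (Z = -8*(3 - 1*(-3)/(2 - 3)) = -8*(3 - 1*(-3)/(-1)) = -8*(3 - 1*(-3)*(-1)) = -8*(3 - 3) = -8*0 = 0)
c(J, P) = -24 + 3*J**2 + 3*P**2 (c(J, P) = -24 + 3*(J*J + P*P) = -24 + 3*(J**2 + P**2) = -24 + (3*J**2 + 3*P**2) = -24 + 3*J**2 + 3*P**2)
c(0 - 1*7, Z) + 460 = (-24 + 3*(0 - 1*7)**2 + 3*0**2) + 460 = (-24 + 3*(0 - 7)**2 + 3*0) + 460 = (-24 + 3*(-7)**2 + 0) + 460 = (-24 + 3*49 + 0) + 460 = (-24 + 147 + 0) + 460 = 123 + 460 = 583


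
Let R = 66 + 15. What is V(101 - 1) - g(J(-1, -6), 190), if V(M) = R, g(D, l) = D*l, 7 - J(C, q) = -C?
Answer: -1059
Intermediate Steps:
J(C, q) = 7 + C (J(C, q) = 7 - (-1)*C = 7 + C)
R = 81
V(M) = 81
V(101 - 1) - g(J(-1, -6), 190) = 81 - (7 - 1)*190 = 81 - 6*190 = 81 - 1*1140 = 81 - 1140 = -1059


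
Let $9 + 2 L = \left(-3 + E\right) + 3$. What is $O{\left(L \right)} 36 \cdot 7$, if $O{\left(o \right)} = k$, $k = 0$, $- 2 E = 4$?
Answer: $0$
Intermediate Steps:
$E = -2$ ($E = \left(- \frac{1}{2}\right) 4 = -2$)
$L = - \frac{11}{2}$ ($L = - \frac{9}{2} + \frac{\left(-3 - 2\right) + 3}{2} = - \frac{9}{2} + \frac{-5 + 3}{2} = - \frac{9}{2} + \frac{1}{2} \left(-2\right) = - \frac{9}{2} - 1 = - \frac{11}{2} \approx -5.5$)
$O{\left(o \right)} = 0$
$O{\left(L \right)} 36 \cdot 7 = 0 \cdot 36 \cdot 7 = 0 \cdot 7 = 0$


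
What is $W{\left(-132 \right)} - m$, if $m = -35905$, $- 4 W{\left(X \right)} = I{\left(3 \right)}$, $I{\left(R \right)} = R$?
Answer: $\frac{143617}{4} \approx 35904.0$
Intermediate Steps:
$W{\left(X \right)} = - \frac{3}{4}$ ($W{\left(X \right)} = \left(- \frac{1}{4}\right) 3 = - \frac{3}{4}$)
$W{\left(-132 \right)} - m = - \frac{3}{4} - -35905 = - \frac{3}{4} + 35905 = \frac{143617}{4}$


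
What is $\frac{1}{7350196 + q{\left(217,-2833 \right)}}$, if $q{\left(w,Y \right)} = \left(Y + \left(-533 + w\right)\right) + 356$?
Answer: $\frac{1}{7347403} \approx 1.361 \cdot 10^{-7}$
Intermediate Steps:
$q{\left(w,Y \right)} = -177 + Y + w$ ($q{\left(w,Y \right)} = \left(-533 + Y + w\right) + 356 = -177 + Y + w$)
$\frac{1}{7350196 + q{\left(217,-2833 \right)}} = \frac{1}{7350196 - 2793} = \frac{1}{7347403}$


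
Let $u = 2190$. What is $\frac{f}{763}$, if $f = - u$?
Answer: $- \frac{2190}{763} \approx -2.8702$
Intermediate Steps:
$f = -2190$ ($f = \left(-1\right) 2190 = -2190$)
$\frac{f}{763} = - \frac{2190}{763}$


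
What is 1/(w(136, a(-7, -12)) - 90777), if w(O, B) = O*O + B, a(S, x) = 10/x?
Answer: -6/433691 ≈ -1.3835e-5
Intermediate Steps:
w(O, B) = B + O² (w(O, B) = O² + B = B + O²)
1/(w(136, a(-7, -12)) - 90777) = 1/((10/(-12) + 136²) - 90777) = 1/((10*(-1/12) + 18496) - 90777) = 1/((-⅚ + 18496) - 90777) = 1/(110971/6 - 90777) = 1/(-433691/6) = -6/433691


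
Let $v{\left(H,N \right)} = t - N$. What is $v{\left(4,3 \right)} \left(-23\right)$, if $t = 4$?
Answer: $-23$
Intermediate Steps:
$v{\left(H,N \right)} = 4 - N$
$v{\left(4,3 \right)} \left(-23\right) = \left(4 - 3\right) \left(-23\right) = 1 \left(-23\right) = -23$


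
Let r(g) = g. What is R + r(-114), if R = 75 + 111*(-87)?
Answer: -9696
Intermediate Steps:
R = -9582 (R = 75 - 9657 = -9582)
R + r(-114) = -9582 - 114 = -9696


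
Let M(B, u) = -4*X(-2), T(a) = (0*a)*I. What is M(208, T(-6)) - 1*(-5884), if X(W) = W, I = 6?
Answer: 5892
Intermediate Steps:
T(a) = 0 (T(a) = (0*a)*6 = 0*6 = 0)
M(B, u) = 8 (M(B, u) = -4*(-2) = 8)
M(208, T(-6)) - 1*(-5884) = 8 - 1*(-5884) = 8 + 5884 = 5892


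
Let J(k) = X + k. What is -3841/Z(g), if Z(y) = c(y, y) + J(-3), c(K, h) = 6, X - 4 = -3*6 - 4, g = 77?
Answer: 3841/15 ≈ 256.07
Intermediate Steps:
X = -18 (X = 4 + (-3*6 - 4) = 4 + (-18 - 4) = 4 - 22 = -18)
J(k) = -18 + k
Z(y) = -15 (Z(y) = 6 + (-18 - 3) = 6 - 21 = -15)
-3841/Z(g) = -3841/(-15) = -3841*(-1/15) = 3841/15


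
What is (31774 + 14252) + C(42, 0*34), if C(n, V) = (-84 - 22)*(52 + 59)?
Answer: 34260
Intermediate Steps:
C(n, V) = -11766 (C(n, V) = -106*111 = -11766)
(31774 + 14252) + C(42, 0*34) = (31774 + 14252) - 11766 = 46026 - 11766 = 34260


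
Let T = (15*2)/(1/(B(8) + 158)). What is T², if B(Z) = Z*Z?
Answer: 44355600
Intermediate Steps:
B(Z) = Z²
T = 6660 (T = (15*2)/(1/(8² + 158)) = 30/(1/(64 + 158)) = 30/(1/222) = 30*222 = 6660)
T² = 6660² = 44355600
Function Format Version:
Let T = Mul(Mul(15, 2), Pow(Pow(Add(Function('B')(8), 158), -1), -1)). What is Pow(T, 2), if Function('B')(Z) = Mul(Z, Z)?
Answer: 44355600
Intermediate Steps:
Function('B')(Z) = Pow(Z, 2)
T = 6660 (T = Mul(Mul(15, 2), Pow(Pow(Add(Pow(8, 2), 158), -1), -1)) = Mul(30, Pow(Pow(Add(64, 158), -1), -1)) = Mul(30, Pow(Pow(222, -1), -1)) = Mul(30, Pow(Rational(1, 222), -1)) = Mul(30, 222) = 6660)
Pow(T, 2) = Pow(6660, 2) = 44355600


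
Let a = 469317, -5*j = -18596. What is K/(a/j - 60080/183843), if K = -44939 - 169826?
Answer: -146845329415884/86057195695 ≈ -1706.4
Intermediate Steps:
j = 18596/5 (j = -1/5*(-18596) = 18596/5 ≈ 3719.2)
K = -214765
K/(a/j - 60080/183843) = -214765/(469317/(18596/5) - 60080/183843) = -214765/(469317*(5/18596) - 60080*1/183843) = -214765/(2346585/18596 - 60080/183843) = -214765/430285978475/3418744428 = -214765*3418744428/430285978475 = -146845329415884/86057195695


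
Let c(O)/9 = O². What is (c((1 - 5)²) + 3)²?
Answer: 5322249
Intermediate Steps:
c(O) = 9*O²
(c((1 - 5)²) + 3)² = (9*((1 - 5)²)² + 3)² = (9*((-4)²)² + 3)² = (9*16² + 3)² = (9*256 + 3)² = (2304 + 3)² = 2307² = 5322249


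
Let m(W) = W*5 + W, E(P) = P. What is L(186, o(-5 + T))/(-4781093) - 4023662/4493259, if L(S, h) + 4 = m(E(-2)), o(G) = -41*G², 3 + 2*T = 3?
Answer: -19237430330422/21482689152087 ≈ -0.89548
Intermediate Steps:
T = 0 (T = -3/2 + (½)*3 = -3/2 + 3/2 = 0)
m(W) = 6*W (m(W) = 5*W + W = 6*W)
L(S, h) = -16 (L(S, h) = -4 + 6*(-2) = -4 - 12 = -16)
L(186, o(-5 + T))/(-4781093) - 4023662/4493259 = -16/(-4781093) - 4023662/4493259 = -16*(-1/4781093) - 4023662*1/4493259 = 16/4781093 - 4023662/4493259 = -19237430330422/21482689152087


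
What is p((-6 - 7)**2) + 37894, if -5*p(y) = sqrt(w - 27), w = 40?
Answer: 37894 - sqrt(13)/5 ≈ 37893.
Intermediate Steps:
p(y) = -sqrt(13)/5 (p(y) = -sqrt(40 - 27)/5 = -sqrt(13)/5)
p((-6 - 7)**2) + 37894 = -sqrt(13)/5 + 37894 = 37894 - sqrt(13)/5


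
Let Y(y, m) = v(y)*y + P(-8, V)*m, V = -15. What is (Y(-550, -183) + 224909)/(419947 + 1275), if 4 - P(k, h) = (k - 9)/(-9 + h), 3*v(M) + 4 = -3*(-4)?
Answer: 5348159/10109328 ≈ 0.52903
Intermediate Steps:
v(M) = 8/3 (v(M) = -4/3 + (-3*(-4))/3 = -4/3 + (⅓)*12 = -4/3 + 4 = 8/3)
P(k, h) = 4 - (-9 + k)/(-9 + h) (P(k, h) = 4 - (k - 9)/(-9 + h) = 4 - (-9 + k)/(-9 + h))
Y(y, m) = 8*y/3 + 79*m/24 (Y(y, m) = 8*y/3 + ((-27 - 1*(-8) + 4*(-15))/(-9 - 15))*m = 8*y/3 + ((-27 + 8 - 60)/(-24))*m = 8*y/3 + (-1/24*(-79))*m = 8*y/3 + 79*m/24)
(Y(-550, -183) + 224909)/(419947 + 1275) = (((8/3)*(-550) + (79/24)*(-183)) + 224909)/(419947 + 1275) = ((-4400/3 - 4819/8) + 224909)/421222 = (-49657/24 + 224909)*(1/421222) = (5348159/24)*(1/421222) = 5348159/10109328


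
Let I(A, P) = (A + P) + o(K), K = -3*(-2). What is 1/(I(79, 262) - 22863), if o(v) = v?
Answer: -1/22516 ≈ -4.4413e-5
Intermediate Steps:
K = 6
I(A, P) = 6 + A + P (I(A, P) = (A + P) + 6 = 6 + A + P)
1/(I(79, 262) - 22863) = 1/((6 + 79 + 262) - 22863) = 1/(347 - 22863) = 1/(-22516) = -1/22516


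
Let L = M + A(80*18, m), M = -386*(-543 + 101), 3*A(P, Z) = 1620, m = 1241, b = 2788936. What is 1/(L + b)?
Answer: 1/2960088 ≈ 3.3783e-7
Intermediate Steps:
A(P, Z) = 540 (A(P, Z) = (⅓)*1620 = 540)
M = 170612 (M = -386*(-442) = 170612)
L = 171152 (L = 170612 + 540 = 171152)
1/(L + b) = 1/(171152 + 2788936) = 1/2960088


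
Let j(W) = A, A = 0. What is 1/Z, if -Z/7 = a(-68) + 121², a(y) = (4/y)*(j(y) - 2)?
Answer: -17/1742293 ≈ -9.7573e-6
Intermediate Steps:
j(W) = 0
a(y) = -8/y (a(y) = (4/y)*(0 - 2) = (4/y)*(-2) = -8/y)
Z = -1742293/17 (Z = -7*(-8/(-68) + 121²) = -7*(-8*(-1/68) + 14641) = -7*(2/17 + 14641) = -7*248899/17 = -1742293/17 ≈ -1.0249e+5)
1/Z = 1/(-1742293/17) = -17/1742293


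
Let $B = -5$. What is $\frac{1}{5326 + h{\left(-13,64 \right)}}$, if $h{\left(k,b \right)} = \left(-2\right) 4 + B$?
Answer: $\frac{1}{5313} \approx 0.00018822$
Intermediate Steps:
$h{\left(k,b \right)} = -13$ ($h{\left(k,b \right)} = \left(-2\right) 4 - 5 = -8 - 5 = -13$)
$\frac{1}{5326 + h{\left(-13,64 \right)}} = \frac{1}{5326 - 13} = \frac{1}{5313}$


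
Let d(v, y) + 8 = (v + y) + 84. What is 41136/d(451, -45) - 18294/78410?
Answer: 804164013/9448405 ≈ 85.111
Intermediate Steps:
d(v, y) = 76 + v + y (d(v, y) = -8 + ((v + y) + 84) = -8 + (84 + v + y) = 76 + v + y)
41136/d(451, -45) - 18294/78410 = 41136/(76 + 451 - 45) - 18294/78410 = 41136/482 - 18294*1/78410 = 41136*(1/482) - 9147/39205 = 20568/241 - 9147/39205 = 804164013/9448405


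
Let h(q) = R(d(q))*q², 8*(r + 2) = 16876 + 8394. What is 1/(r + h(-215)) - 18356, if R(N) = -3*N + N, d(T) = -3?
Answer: -20595927608/1122027 ≈ -18356.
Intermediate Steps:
R(N) = -2*N
r = 12627/4 (r = -2 + (16876 + 8394)/8 = -2 + (⅛)*25270 = -2 + 12635/4 = 12627/4 ≈ 3156.8)
h(q) = 6*q² (h(q) = (-2*(-3))*q² = 6*q²)
1/(r + h(-215)) - 18356 = 1/(12627/4 + 6*(-215)²) - 18356 = 1/(12627/4 + 6*46225) - 18356 = 1/(12627/4 + 277350) - 18356 = 1/(1122027/4) - 18356 = 4/1122027 - 18356 = -20595927608/1122027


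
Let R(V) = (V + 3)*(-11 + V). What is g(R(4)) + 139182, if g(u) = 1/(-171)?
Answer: 23800121/171 ≈ 1.3918e+5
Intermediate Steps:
R(V) = (-11 + V)*(3 + V) (R(V) = (3 + V)*(-11 + V) = (-11 + V)*(3 + V))
g(u) = -1/171
g(R(4)) + 139182 = -1/171 + 139182 = 23800121/171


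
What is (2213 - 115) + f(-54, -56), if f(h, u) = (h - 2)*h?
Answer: 5122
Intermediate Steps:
f(h, u) = h*(-2 + h) (f(h, u) = (-2 + h)*h = h*(-2 + h))
(2213 - 115) + f(-54, -56) = (2213 - 115) - 54*(-2 - 54) = 2098 - 54*(-56) = 2098 + 3024 = 5122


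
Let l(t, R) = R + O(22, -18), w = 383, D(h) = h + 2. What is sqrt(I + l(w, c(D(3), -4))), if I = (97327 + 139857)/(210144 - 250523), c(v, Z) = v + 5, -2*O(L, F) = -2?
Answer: sqrt(8357847315)/40379 ≈ 2.2641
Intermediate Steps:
D(h) = 2 + h
O(L, F) = 1 (O(L, F) = -1/2*(-2) = 1)
c(v, Z) = 5 + v
l(t, R) = 1 + R (l(t, R) = R + 1 = 1 + R)
I = -237184/40379 (I = 237184/(-40379) = 237184*(-1/40379) = -237184/40379 ≈ -5.8739)
sqrt(I + l(w, c(D(3), -4))) = sqrt(-237184/40379 + (1 + (5 + (2 + 3)))) = sqrt(-237184/40379 + (1 + (5 + 5))) = sqrt(-237184/40379 + (1 + 10)) = sqrt(-237184/40379 + 11) = sqrt(206985/40379) = sqrt(8357847315)/40379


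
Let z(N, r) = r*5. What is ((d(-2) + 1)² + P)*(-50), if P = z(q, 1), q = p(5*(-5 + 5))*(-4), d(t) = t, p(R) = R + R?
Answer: -300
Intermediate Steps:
p(R) = 2*R
q = 0 (q = (2*(5*(-5 + 5)))*(-4) = (2*(5*0))*(-4) = (2*0)*(-4) = 0*(-4) = 0)
z(N, r) = 5*r
P = 5 (P = 5*1 = 5)
((d(-2) + 1)² + P)*(-50) = ((-2 + 1)² + 5)*(-50) = ((-1)² + 5)*(-50) = (1 + 5)*(-50) = 6*(-50) = -300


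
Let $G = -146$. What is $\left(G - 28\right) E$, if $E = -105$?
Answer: $18270$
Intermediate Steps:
$\left(G - 28\right) E = \left(-146 - 28\right) \left(-105\right) = \left(-174\right) \left(-105\right) = 18270$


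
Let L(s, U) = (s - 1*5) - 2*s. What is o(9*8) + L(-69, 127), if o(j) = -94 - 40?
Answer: -70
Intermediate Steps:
L(s, U) = -5 - s (L(s, U) = (s - 5) - 2*s = (-5 + s) - 2*s = -5 - s)
o(j) = -134
o(9*8) + L(-69, 127) = -134 + (-5 - 1*(-69)) = -134 + (-5 + 69) = -134 + 64 = -70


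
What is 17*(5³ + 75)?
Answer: 3400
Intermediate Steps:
17*(5³ + 75) = 17*(125 + 75) = 17*200 = 3400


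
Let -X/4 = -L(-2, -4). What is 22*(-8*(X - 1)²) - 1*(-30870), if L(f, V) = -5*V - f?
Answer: -1301274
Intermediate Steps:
L(f, V) = -f - 5*V
X = 88 (X = -(-4)*(-1*(-2) - 5*(-4)) = -(-4)*(2 + 20) = -(-4)*22 = -4*(-22) = 88)
22*(-8*(X - 1)²) - 1*(-30870) = 22*(-8*(88 - 1)²) - 1*(-30870) = 22*(-8*87²) + 30870 = 22*(-8*7569) + 30870 = 22*(-60552) + 30870 = -1332144 + 30870 = -1301274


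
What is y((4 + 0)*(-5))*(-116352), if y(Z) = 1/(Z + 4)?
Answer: 7272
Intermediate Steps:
y(Z) = 1/(4 + Z)
y((4 + 0)*(-5))*(-116352) = -116352/(4 + (4 + 0)*(-5)) = -116352/(4 + 4*(-5)) = -116352/(4 - 20) = -116352/(-16) = -1/16*(-116352) = 7272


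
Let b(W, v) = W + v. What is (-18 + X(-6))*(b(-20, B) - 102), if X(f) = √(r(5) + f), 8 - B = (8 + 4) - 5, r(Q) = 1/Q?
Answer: 2178 - 121*I*√145/5 ≈ 2178.0 - 291.41*I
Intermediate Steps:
B = 1 (B = 8 - ((8 + 4) - 5) = 8 - (12 - 5) = 8 - 1*7 = 8 - 7 = 1)
X(f) = √(⅕ + f) (X(f) = √(1/5 + f) = √(⅕ + f))
(-18 + X(-6))*(b(-20, B) - 102) = (-18 + √(5 + 25*(-6))/5)*((-20 + 1) - 102) = (-18 + √(5 - 150)/5)*(-19 - 102) = (-18 + √(-145)/5)*(-121) = (-18 + (I*√145)/5)*(-121) = (-18 + I*√145/5)*(-121) = 2178 - 121*I*√145/5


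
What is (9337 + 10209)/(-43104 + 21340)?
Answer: -9773/10882 ≈ -0.89809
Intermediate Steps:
(9337 + 10209)/(-43104 + 21340) = 19546/(-21764) = 19546*(-1/21764) = -9773/10882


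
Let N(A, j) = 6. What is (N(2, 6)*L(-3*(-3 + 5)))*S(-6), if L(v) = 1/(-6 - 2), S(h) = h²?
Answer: -27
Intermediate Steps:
L(v) = -⅛ (L(v) = 1/(-8) = -⅛)
(N(2, 6)*L(-3*(-3 + 5)))*S(-6) = (6*(-⅛))*(-6)² = -¾*36 = -27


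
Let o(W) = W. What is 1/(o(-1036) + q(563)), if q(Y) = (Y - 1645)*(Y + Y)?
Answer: -1/1219368 ≈ -8.2010e-7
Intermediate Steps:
q(Y) = 2*Y*(-1645 + Y) (q(Y) = (-1645 + Y)*(2*Y) = 2*Y*(-1645 + Y))
1/(o(-1036) + q(563)) = 1/(-1036 + 2*563*(-1645 + 563)) = 1/(-1036 + 2*563*(-1082)) = 1/(-1036 - 1218332) = 1/(-1219368) = -1/1219368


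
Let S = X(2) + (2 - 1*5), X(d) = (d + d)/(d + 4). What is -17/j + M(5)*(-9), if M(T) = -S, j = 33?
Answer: -710/33 ≈ -21.515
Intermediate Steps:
X(d) = 2*d/(4 + d) (X(d) = (2*d)/(4 + d) = 2*d/(4 + d))
S = -7/3 (S = 2*2/(4 + 2) + (2 - 1*5) = 2*2/6 + (2 - 5) = 2*2*(⅙) - 3 = ⅔ - 3 = -7/3 ≈ -2.3333)
M(T) = 7/3 (M(T) = -1*(-7/3) = 7/3)
-17/j + M(5)*(-9) = -17/33 + (7/3)*(-9) = -17*1/33 - 21 = -17/33 - 21 = -710/33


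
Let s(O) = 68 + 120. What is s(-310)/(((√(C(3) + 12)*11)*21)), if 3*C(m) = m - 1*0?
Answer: 188*√13/3003 ≈ 0.22572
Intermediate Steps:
C(m) = m/3 (C(m) = (m - 1*0)/3 = (m + 0)/3 = m/3)
s(O) = 188
s(-310)/(((√(C(3) + 12)*11)*21)) = 188/(((√((⅓)*3 + 12)*11)*21)) = 188/(((√(1 + 12)*11)*21)) = 188/(((√13*11)*21)) = 188/(((11*√13)*21)) = 188/((231*√13)) = 188*(√13/3003) = 188*√13/3003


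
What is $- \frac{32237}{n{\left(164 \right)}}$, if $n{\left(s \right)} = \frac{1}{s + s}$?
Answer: $-10573736$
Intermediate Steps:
$n{\left(s \right)} = \frac{1}{2 s}$
$- \frac{32237}{n{\left(164 \right)}} = - \frac{32237}{\frac{1}{2} \cdot \frac{1}{164}} = - 32237 \frac{1}{\frac{1}{328}} = \left(-32237\right) 328 = -10573736$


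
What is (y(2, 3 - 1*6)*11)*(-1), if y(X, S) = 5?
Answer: -55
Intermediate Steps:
(y(2, 3 - 1*6)*11)*(-1) = (5*11)*(-1) = 55*(-1) = -55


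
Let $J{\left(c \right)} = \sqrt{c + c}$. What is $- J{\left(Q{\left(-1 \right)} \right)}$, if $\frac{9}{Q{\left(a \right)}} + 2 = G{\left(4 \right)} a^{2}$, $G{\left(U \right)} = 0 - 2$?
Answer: $- \frac{3 i \sqrt{2}}{2} \approx - 2.1213 i$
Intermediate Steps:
$G{\left(U \right)} = -2$ ($G{\left(U \right)} = 0 - 2 = -2$)
$Q{\left(a \right)} = \frac{9}{-2 - 2 a^{2}}$
$J{\left(c \right)} = \sqrt{2} \sqrt{c}$ ($J{\left(c \right)} = \sqrt{2 c} = \sqrt{2} \sqrt{c}$)
$- J{\left(Q{\left(-1 \right)} \right)} = - \sqrt{2} \sqrt{\frac{9}{2 \left(-1 - \left(-1\right)^{2}\right)}} = - \sqrt{2} \sqrt{\frac{9}{2 \left(-1 - 1\right)}} = - \sqrt{2} \sqrt{\frac{9}{2 \left(-2\right)}} = - \sqrt{2} \sqrt{\frac{9}{2} \left(- \frac{1}{2}\right)} = - \sqrt{2} \sqrt{- \frac{9}{4}} = - \sqrt{2} \frac{3 i}{2} = - \frac{3 i \sqrt{2}}{2}$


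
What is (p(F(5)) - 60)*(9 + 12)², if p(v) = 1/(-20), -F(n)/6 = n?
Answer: -529641/20 ≈ -26482.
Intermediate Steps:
F(n) = -6*n
p(v) = -1/20
(p(F(5)) - 60)*(9 + 12)² = (-1/20 - 60)*(9 + 12)² = -1201/20*21² = -1201/20*441 = -529641/20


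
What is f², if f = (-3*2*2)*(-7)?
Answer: 7056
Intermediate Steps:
f = 84 (f = -6*2*(-7) = -12*(-7) = 84)
f² = 84² = 7056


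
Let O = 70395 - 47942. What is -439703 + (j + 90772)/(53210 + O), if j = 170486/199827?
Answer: -6648075899013673/15119510301 ≈ -4.3970e+5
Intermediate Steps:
O = 22453
j = 170486/199827 (j = 170486*(1/199827) = 170486/199827 ≈ 0.85317)
-439703 + (j + 90772)/(53210 + O) = -439703 + (170486/199827 + 90772)/(53210 + 22453) = -439703 + (18138866930/199827)/75663 = -439703 + (18138866930/199827)*(1/75663) = -439703 + 18138866930/15119510301 = -6648075899013673/15119510301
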